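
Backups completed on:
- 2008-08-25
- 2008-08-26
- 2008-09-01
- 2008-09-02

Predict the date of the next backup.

Every event lands on a Monday or Tuesday (gaps cycle 1, 6, 1).
So the schedule is: every Monday and Tuesday.
The following Monday is 2008-09-08.

2008-09-08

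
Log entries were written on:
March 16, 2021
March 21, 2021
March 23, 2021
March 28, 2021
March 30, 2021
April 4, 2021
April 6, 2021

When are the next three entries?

April 11, 2021; April 13, 2021; April 18, 2021

Every event lands on a Tuesday or Sunday (gaps cycle 5, 2, 5, 2, 5, 2).
So the schedule is: every Tuesday and Sunday.
The following Sunday is April 11, 2021.
Next Tuesday: April 13, 2021.
Next Sunday: April 18, 2021.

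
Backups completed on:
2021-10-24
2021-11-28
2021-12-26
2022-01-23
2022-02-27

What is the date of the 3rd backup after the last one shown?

All dates are Sundays, 35, 28, 28, 35 days apart.
Specifically, the 4th Sunday of each month.
4th Sunday of March 2022: 2022-03-27.
4th Sunday of April 2022: 2022-04-24.
May 2022 — 4th Sunday is 2022-05-22.

2022-05-22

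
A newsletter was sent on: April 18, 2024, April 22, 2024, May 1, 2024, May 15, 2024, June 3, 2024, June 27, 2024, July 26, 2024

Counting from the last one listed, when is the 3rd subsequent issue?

November 20, 2024

Gaps: 4, 9, 14, 19, 24, 29 days — each gap is 5 larger than the previous one.
Next gap: 34 days. July 26, 2024 + 34 days = August 29, 2024.
Next gap: 39 days. August 29, 2024 + 39 days = October 7, 2024.
Next gap: 44 days. October 7, 2024 + 44 days = November 20, 2024.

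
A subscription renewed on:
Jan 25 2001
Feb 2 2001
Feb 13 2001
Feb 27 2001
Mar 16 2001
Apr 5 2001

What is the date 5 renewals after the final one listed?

Gaps: 8, 11, 14, 17, 20 days — each gap is 3 larger than the previous one.
Next gap: 23 days. Apr 5 2001 + 23 days = Apr 28 2001.
Next gap: 26 days. Apr 28 2001 + 26 days = May 24 2001.
Next gap: 29 days. May 24 2001 + 29 days = Jun 22 2001.
Next gap: 32 days. Jun 22 2001 + 32 days = Jul 24 2001.
Next gap: 35 days. Jul 24 2001 + 35 days = Aug 28 2001.

Aug 28 2001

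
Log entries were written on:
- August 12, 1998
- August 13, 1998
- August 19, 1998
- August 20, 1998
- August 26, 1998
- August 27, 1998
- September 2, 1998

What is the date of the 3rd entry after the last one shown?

September 10, 1998

Gaps: 1, 6, 1, 6, 1, 6 days — not constant, but cyclic with period 2.
The events fall on every Wednesday and Thursday.
Next Thursday: September 3, 1998.
The following Wednesday is September 9, 1998.
Next Thursday: September 10, 1998.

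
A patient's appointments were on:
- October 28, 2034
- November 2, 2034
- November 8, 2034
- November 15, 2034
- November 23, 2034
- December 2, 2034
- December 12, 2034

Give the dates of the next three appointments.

Intervals are 5, 6, 7, 8, 9, 10 days — an arithmetic progression with common difference 1.
Next gap: 11 days. December 12, 2034 + 11 days = December 23, 2034.
Next gap: 12 days. December 23, 2034 + 12 days = January 4, 2035.
Next gap: 13 days. January 4, 2035 + 13 days = January 17, 2035.

December 23, 2034; January 4, 2035; January 17, 2035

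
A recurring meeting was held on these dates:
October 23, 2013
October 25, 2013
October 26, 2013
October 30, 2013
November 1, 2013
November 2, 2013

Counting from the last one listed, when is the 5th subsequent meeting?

The gap pattern 2, 1, 4, 2, 1 repeats every 3 events.
These are the Wednesdays, Fridays and Saturdays of each week.
The following Wednesday is November 6, 2013.
Next Friday: November 8, 2013.
The following Saturday is November 9, 2013.
Next Wednesday: November 13, 2013.
Next Friday: November 15, 2013.

November 15, 2013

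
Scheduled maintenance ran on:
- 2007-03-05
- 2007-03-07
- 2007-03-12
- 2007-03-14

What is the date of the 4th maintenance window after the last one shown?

The gap pattern 2, 5, 2 repeats every 2 events.
These are the Mondays and Wednesdays of each week.
The following Monday is 2007-03-19.
Next Wednesday: 2007-03-21.
Next Monday: 2007-03-26.
The following Wednesday is 2007-03-28.

2007-03-28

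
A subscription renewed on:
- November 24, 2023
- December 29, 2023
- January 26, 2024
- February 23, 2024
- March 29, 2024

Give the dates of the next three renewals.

All Fridays; the gaps (35, 28, 28, 35) vary with month length.
This is the last Friday of each month.
Last Friday of April 2024: April 26, 2024.
Last Friday of May 2024: May 31, 2024.
June 2024 ends with Friday June 28, 2024.

April 26, 2024; May 31, 2024; June 28, 2024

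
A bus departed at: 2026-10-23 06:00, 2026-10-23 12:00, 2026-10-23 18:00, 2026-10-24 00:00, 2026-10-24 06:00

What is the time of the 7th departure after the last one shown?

2026-10-26 00:00

Gaps: 6, 6, 6, 6 hours — each event is 6 hours after the previous one.
2026-10-24 06:00 + 6 h = 2026-10-24 12:00.
2026-10-24 12:00 + 6 h = 2026-10-24 18:00.
2026-10-24 18:00 + 6 h = 2026-10-25 00:00.
2026-10-25 00:00 + 6 h = 2026-10-25 06:00.
2026-10-25 06:00 + 6 h = 2026-10-25 12:00.
2026-10-25 12:00 + 6 h = 2026-10-25 18:00.
2026-10-25 18:00 + 6 h = 2026-10-26 00:00.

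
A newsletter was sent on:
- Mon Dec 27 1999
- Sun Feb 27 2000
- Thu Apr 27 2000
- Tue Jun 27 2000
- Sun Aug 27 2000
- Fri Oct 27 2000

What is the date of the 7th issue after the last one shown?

The day-of-month is always 27 (62, 60, 61, 61, 61 days between events).
So this recurs on the 27th of every 2 months.
December 2000: Wed Dec 27 2000.
Next: February 2001 → Tue Feb 27 2001.
Next: April 2001 → Fri Apr 27 2001.
June 2001: Wed Jun 27 2001.
August 2001: Mon Aug 27 2001.
Next: October 2001 → Sat Oct 27 2001.
December 2001: Thu Dec 27 2001.

Thu Dec 27 2001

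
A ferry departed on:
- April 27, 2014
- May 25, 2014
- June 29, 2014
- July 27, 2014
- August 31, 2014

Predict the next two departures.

September 28, 2014; October 26, 2014

These are Sundays with 28, 35, 28, 35-day gaps.
Each is the final Sunday of its month — June 29, 2014 is past the 28th, so '4th Sunday' doesn't fit.
September 2014 ends with Sunday September 28, 2014.
Last Sunday of October 2014: October 26, 2014.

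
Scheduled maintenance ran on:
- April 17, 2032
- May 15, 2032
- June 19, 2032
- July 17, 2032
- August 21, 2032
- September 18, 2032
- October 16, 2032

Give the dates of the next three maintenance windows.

November 20, 2032; December 18, 2032; January 15, 2033

All dates are Saturdays, 28, 35, 28, 35, 28, 28 days apart.
Specifically, the 3rd Saturday of each month.
3rd Saturday of November 2032: November 20, 2032.
3rd Saturday of December 2032: December 18, 2032.
3rd Saturday of January 2033: January 15, 2033.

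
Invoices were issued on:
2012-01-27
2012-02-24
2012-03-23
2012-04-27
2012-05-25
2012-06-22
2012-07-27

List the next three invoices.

2012-08-24, 2012-09-28, 2012-10-26

These are Fridays at 28- or 35-day spacing (28, 28, 35, 28, 28, 35).
The pattern: 4th Friday of the month.
4th Friday of August 2012: 2012-08-24.
September 2012 — 4th Friday is 2012-09-28.
4th Friday of October 2012: 2012-10-26.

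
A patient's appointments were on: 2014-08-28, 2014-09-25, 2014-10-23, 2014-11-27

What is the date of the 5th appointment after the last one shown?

2015-04-23

These are Thursdays at 28- or 35-day spacing (28, 28, 35).
The pattern: 4th Thursday of the month.
4th Thursday of December 2014: 2014-12-25.
January 2015 — 4th Thursday is 2015-01-22.
4th Thursday of February 2015: 2015-02-26.
March 2015 — 4th Thursday is 2015-03-26.
April 2015 — 4th Thursday is 2015-04-23.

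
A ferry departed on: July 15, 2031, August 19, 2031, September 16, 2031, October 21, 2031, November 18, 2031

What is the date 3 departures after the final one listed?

February 17, 2032

All dates are Tuesdays, 35, 28, 35, 28 days apart.
Specifically, the 3rd Tuesday of each month.
3rd Tuesday of December 2031: December 16, 2031.
January 2032 — 3rd Tuesday is January 20, 2032.
February 2032 — 3rd Tuesday is February 17, 2032.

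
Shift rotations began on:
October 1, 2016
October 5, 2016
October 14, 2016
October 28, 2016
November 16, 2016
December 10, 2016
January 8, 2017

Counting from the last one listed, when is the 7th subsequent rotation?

December 17, 2017

Gaps: 4, 9, 14, 19, 24, 29 days — each gap is 5 larger than the previous one.
Next gap: 34 days. January 8, 2017 + 34 days = February 11, 2017.
Next gap: 39 days. February 11, 2017 + 39 days = March 22, 2017.
Next gap: 44 days. March 22, 2017 + 44 days = May 5, 2017.
Next gap: 49 days. May 5, 2017 + 49 days = June 23, 2017.
Next gap: 54 days. June 23, 2017 + 54 days = August 16, 2017.
Next gap: 59 days. August 16, 2017 + 59 days = October 14, 2017.
Next gap: 64 days. October 14, 2017 + 64 days = December 17, 2017.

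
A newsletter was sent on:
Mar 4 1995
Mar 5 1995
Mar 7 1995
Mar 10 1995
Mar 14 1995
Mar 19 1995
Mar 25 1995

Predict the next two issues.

The spacing grows by 1 each time: 1, 2, 3, 4, 5, 6 days.
Next gap: 7 days. Mar 25 1995 + 7 days = Apr 1 1995.
Next gap: 8 days. Apr 1 1995 + 8 days = Apr 9 1995.

Apr 1 1995, Apr 9 1995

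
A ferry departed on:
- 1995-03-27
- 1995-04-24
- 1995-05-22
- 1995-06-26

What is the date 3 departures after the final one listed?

All dates are Mondays, 28, 28, 35 days apart.
Specifically, the 4th Monday of each month.
4th Monday of July 1995: 1995-07-24.
August 1995 — 4th Monday is 1995-08-28.
4th Monday of September 1995: 1995-09-25.

1995-09-25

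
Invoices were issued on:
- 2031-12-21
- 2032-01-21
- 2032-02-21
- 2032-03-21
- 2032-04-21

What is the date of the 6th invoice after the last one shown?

Gaps: 31, 31, 29, 31 days — not constant. Every event is on the 21st of the month.
Pattern: the 21st of each month.
Next: May 2032 → 2032-05-21.
June 2032: 2032-06-21.
Next: July 2032 → 2032-07-21.
August 2032: 2032-08-21.
Next: September 2032 → 2032-09-21.
October 2032: 2032-10-21.

2032-10-21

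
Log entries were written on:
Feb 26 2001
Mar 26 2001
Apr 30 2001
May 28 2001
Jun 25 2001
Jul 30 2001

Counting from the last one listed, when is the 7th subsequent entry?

Every date is a Monday; gaps 28, 35, 28, 28, 35 days.
Each is the last Monday of its month (at least one falls on the 29th or later, ruling out '4th Monday').
August 2001 ends with Monday Aug 27 2001.
September 2001 ends with Monday Sep 24 2001.
October 2001 ends with Monday Oct 29 2001.
November 2001 ends with Monday Nov 26 2001.
Last Monday of December 2001: Dec 31 2001.
January 2002 ends with Monday Jan 28 2002.
February 2002 ends with Monday Feb 25 2002.

Feb 25 2002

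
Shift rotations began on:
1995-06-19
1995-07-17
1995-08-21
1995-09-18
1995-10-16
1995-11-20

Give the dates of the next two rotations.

These are Mondays at 28- or 35-day spacing (28, 35, 28, 28, 35).
The pattern: 3rd Monday of the month.
December 1995 — 3rd Monday is 1995-12-18.
January 1996 — 3rd Monday is 1996-01-15.

1995-12-18, 1996-01-15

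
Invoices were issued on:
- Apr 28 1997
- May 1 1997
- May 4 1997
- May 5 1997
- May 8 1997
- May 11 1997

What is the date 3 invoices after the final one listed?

May 18 1997

Every event lands on a Monday or Thursday or Sunday (gaps cycle 3, 3, 1, 3, 3).
So the schedule is: every Monday, Thursday and Sunday.
The following Monday is May 12 1997.
The following Thursday is May 15 1997.
The following Sunday is May 18 1997.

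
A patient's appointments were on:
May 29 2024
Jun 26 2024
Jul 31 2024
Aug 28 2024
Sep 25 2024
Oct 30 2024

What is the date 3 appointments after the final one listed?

All Wednesdays; the gaps (28, 35, 28, 28, 35) vary with month length.
This is the last Wednesday of each month.
Last Wednesday of November 2024: Nov 27 2024.
December 2024 ends with Wednesday Dec 25 2024.
January 2025 ends with Wednesday Jan 29 2025.

Jan 29 2025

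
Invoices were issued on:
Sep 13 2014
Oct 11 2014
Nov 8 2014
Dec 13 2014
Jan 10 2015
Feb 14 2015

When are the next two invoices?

Gaps: 28, 28, 35, 28, 35 days — a mix of 28 and 35. Every date is a Saturday.
Each is the 2nd Saturday of its month.
2nd Saturday of March 2015: Mar 14 2015.
April 2015 — 2nd Saturday is Apr 11 2015.

Mar 14 2015, Apr 11 2015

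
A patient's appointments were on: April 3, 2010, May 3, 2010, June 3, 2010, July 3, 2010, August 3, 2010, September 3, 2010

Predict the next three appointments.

October 3, 2010; November 3, 2010; December 3, 2010

Gaps: 30, 31, 30, 31, 31 days — not constant. Every event is on the 3rd of the month.
Pattern: the 3rd of each month.
October 2010: October 3, 2010.
November 2010: November 3, 2010.
December 2010: December 3, 2010.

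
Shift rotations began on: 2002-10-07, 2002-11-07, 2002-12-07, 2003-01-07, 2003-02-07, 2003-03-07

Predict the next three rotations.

2003-04-07, 2003-05-07, 2003-06-07

The day-of-month is always 7 (31, 30, 31, 31, 28 days between events).
So this recurs on the 7th of each month.
Next: April 2003 → 2003-04-07.
Next: May 2003 → 2003-05-07.
Next: June 2003 → 2003-06-07.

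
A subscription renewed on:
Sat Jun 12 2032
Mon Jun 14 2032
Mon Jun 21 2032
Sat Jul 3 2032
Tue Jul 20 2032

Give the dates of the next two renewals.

Intervals are 2, 7, 12, 17 days — an arithmetic progression with common difference 5.
Next gap: 22 days. Tue Jul 20 2032 + 22 days = Wed Aug 11 2032.
Next gap: 27 days. Wed Aug 11 2032 + 27 days = Tue Sep 7 2032.

Wed Aug 11 2032, Tue Sep 7 2032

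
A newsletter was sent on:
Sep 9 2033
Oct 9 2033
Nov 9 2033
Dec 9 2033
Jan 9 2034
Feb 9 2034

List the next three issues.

Each date is the 9th; the gaps (30, 31, 30, 31, 31) track the month lengths.
The rule is the 9th of each month.
March 2034: Mar 9 2034.
April 2034: Apr 9 2034.
May 2034: May 9 2034.

Mar 9 2034, Apr 9 2034, May 9 2034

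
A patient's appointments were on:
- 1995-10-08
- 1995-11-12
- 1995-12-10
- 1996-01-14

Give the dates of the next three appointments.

1996-02-11, 1996-03-10, 1996-04-14

These are Sundays at 28- or 35-day spacing (35, 28, 35).
The pattern: 2nd Sunday of the month.
February 1996 — 2nd Sunday is 1996-02-11.
2nd Sunday of March 1996: 1996-03-10.
April 1996 — 2nd Sunday is 1996-04-14.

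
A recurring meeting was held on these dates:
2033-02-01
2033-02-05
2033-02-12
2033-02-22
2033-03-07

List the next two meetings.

Gaps: 4, 7, 10, 13 days — each gap is 3 larger than the previous one.
Next gap: 16 days. 2033-03-07 + 16 days = 2033-03-23.
Next gap: 19 days. 2033-03-23 + 19 days = 2033-04-11.

2033-03-23, 2033-04-11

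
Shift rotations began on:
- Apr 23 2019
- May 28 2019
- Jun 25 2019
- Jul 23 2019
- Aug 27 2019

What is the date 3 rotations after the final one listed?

These are Tuesdays at 28- or 35-day spacing (35, 28, 28, 35).
The pattern: 4th Tuesday of the month.
September 2019 — 4th Tuesday is Sep 24 2019.
October 2019 — 4th Tuesday is Oct 22 2019.
4th Tuesday of November 2019: Nov 26 2019.

Nov 26 2019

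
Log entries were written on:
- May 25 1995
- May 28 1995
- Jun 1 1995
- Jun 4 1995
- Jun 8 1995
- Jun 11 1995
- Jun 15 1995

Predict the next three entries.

Gaps: 3, 4, 3, 4, 3, 4 days — not constant, but cyclic with period 2.
The events fall on every Thursday and Sunday.
The following Sunday is Jun 18 1995.
Next Thursday: Jun 22 1995.
The following Sunday is Jun 25 1995.

Jun 18 1995, Jun 22 1995, Jun 25 1995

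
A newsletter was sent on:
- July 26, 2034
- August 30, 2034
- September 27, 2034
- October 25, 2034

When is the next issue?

Every date is a Wednesday; gaps 35, 28, 28 days.
Each is the last Wednesday of its month (at least one falls on the 29th or later, ruling out '4th Wednesday').
November 2034 ends with Wednesday November 29, 2034.

November 29, 2034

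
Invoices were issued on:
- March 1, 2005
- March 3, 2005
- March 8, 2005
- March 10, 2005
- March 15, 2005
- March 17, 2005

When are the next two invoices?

March 22, 2005; March 24, 2005

Gaps: 2, 5, 2, 5, 2 days — not constant, but cyclic with period 2.
The events fall on every Tuesday and Thursday.
The following Tuesday is March 22, 2005.
Next Thursday: March 24, 2005.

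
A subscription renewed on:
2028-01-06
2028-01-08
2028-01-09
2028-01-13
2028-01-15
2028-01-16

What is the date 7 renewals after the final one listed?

Gaps: 2, 1, 4, 2, 1 days — not constant, but cyclic with period 3.
The events fall on every Thursday, Saturday and Sunday.
Next Thursday: 2028-01-20.
The following Saturday is 2028-01-22.
Next Sunday: 2028-01-23.
Next Thursday: 2028-01-27.
The following Saturday is 2028-01-29.
The following Sunday is 2028-01-30.
Next Thursday: 2028-02-03.

2028-02-03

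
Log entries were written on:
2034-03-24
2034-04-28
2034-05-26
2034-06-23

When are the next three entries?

2034-07-28, 2034-08-25, 2034-09-22

These are Fridays at 28- or 35-day spacing (35, 28, 28).
The pattern: 4th Friday of the month.
July 2034 — 4th Friday is 2034-07-28.
August 2034 — 4th Friday is 2034-08-25.
4th Friday of September 2034: 2034-09-22.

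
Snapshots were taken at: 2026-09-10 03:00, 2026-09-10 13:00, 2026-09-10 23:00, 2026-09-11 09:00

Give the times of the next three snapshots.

Gaps: 10, 10, 10 hours — each event is 10 hours after the previous one.
2026-09-11 09:00 + 10 h = 2026-09-11 19:00.
2026-09-11 19:00 + 10 h = 2026-09-12 05:00.
2026-09-12 05:00 + 10 h = 2026-09-12 15:00.

2026-09-11 19:00, 2026-09-12 05:00, 2026-09-12 15:00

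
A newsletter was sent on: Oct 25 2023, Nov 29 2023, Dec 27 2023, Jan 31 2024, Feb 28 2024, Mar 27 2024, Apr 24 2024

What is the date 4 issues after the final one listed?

Aug 28 2024

Every date is a Wednesday; gaps 35, 28, 35, 28, 28, 28 days.
Each is the last Wednesday of its month (at least one falls on the 29th or later, ruling out '4th Wednesday').
Last Wednesday of May 2024: May 29 2024.
June 2024 ends with Wednesday Jun 26 2024.
Last Wednesday of July 2024: Jul 31 2024.
Last Wednesday of August 2024: Aug 28 2024.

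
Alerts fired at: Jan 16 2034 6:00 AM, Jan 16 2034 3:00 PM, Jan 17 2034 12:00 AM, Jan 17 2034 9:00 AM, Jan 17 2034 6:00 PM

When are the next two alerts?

Jan 18 2034 3:00 AM, Jan 18 2034 12:00 PM

Spacing: 9, 9, 9, 9 h — constant 9 h.
Jan 17 2034 6:00 PM + 9 h = Jan 18 2034 3:00 AM.
Jan 18 2034 3:00 AM + 9 h = Jan 18 2034 12:00 PM.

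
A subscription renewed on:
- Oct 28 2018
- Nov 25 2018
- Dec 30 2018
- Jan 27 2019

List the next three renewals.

Feb 24 2019, Mar 31 2019, Apr 28 2019

Every date is a Sunday; gaps 28, 35, 28 days.
Each is the last Sunday of its month (at least one falls on the 29th or later, ruling out '4th Sunday').
Last Sunday of February 2019: Feb 24 2019.
March 2019 ends with Sunday Mar 31 2019.
Last Sunday of April 2019: Apr 28 2019.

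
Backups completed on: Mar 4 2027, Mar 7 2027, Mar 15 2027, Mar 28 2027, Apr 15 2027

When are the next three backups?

May 8 2027, Jun 5 2027, Jul 8 2027

Gaps: 3, 8, 13, 18 days — each gap is 5 larger than the previous one.
Next gap: 23 days. Apr 15 2027 + 23 days = May 8 2027.
Next gap: 28 days. May 8 2027 + 28 days = Jun 5 2027.
Next gap: 33 days. Jun 5 2027 + 33 days = Jul 8 2027.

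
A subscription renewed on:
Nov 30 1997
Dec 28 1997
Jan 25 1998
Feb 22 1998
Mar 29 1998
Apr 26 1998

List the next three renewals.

All Sundays; the gaps (28, 28, 28, 35, 28) vary with month length.
This is the last Sunday of each month.
Last Sunday of May 1998: May 31 1998.
Last Sunday of June 1998: Jun 28 1998.
July 1998 ends with Sunday Jul 26 1998.

May 31 1998, Jun 28 1998, Jul 26 1998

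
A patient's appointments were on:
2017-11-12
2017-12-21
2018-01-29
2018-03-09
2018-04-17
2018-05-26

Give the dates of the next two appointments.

2018-07-04, 2018-08-12

Gaps between consecutive events: 39, 39, 39, 39, 39 days — a constant 39-day interval.
2018-05-26 + 39 days = 2018-07-04.
2018-07-04 + 39 days = 2018-08-12.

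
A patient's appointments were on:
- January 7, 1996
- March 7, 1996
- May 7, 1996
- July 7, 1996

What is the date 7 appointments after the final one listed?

The day-of-month is always 7 (60, 61, 61 days between events).
So this recurs on the 7th of every 2 months.
September 1996: September 7, 1996.
Next: November 1996 → November 7, 1996.
Next: January 1997 → January 7, 1997.
Next: March 1997 → March 7, 1997.
May 1997: May 7, 1997.
July 1997: July 7, 1997.
Next: September 1997 → September 7, 1997.

September 7, 1997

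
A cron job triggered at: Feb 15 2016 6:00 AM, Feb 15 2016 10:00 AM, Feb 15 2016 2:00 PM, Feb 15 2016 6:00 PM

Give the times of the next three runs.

Spacing: 4, 4, 4 h — constant 4 h.
Feb 15 2016 6:00 PM + 4 h = Feb 15 2016 10:00 PM.
Feb 15 2016 10:00 PM + 4 h = Feb 16 2016 2:00 AM.
Feb 16 2016 2:00 AM + 4 h = Feb 16 2016 6:00 AM.

Feb 15 2016 10:00 PM, Feb 16 2016 2:00 AM, Feb 16 2016 6:00 AM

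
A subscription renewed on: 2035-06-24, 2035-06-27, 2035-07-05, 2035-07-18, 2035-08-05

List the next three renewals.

The spacing grows by 5 each time: 3, 8, 13, 18 days.
Next gap: 23 days. 2035-08-05 + 23 days = 2035-08-28.
Next gap: 28 days. 2035-08-28 + 28 days = 2035-09-25.
Next gap: 33 days. 2035-09-25 + 33 days = 2035-10-28.

2035-08-28, 2035-09-25, 2035-10-28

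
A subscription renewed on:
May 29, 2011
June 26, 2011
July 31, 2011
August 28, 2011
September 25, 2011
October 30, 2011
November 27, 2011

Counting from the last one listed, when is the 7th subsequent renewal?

June 24, 2012

Every date is a Sunday; gaps 28, 35, 28, 28, 35, 28 days.
Each is the last Sunday of its month (at least one falls on the 29th or later, ruling out '4th Sunday').
December 2011 ends with Sunday December 25, 2011.
January 2012 ends with Sunday January 29, 2012.
Last Sunday of February 2012: February 26, 2012.
Last Sunday of March 2012: March 25, 2012.
Last Sunday of April 2012: April 29, 2012.
May 2012 ends with Sunday May 27, 2012.
Last Sunday of June 2012: June 24, 2012.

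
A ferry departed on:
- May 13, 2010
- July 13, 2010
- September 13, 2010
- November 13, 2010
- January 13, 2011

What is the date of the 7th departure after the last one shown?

The day-of-month is always 13 (61, 62, 61, 61 days between events).
So this recurs on the 13th of every 2 months.
Next: March 2011 → March 13, 2011.
May 2011: May 13, 2011.
July 2011: July 13, 2011.
September 2011: September 13, 2011.
November 2011: November 13, 2011.
Next: January 2012 → January 13, 2012.
Next: March 2012 → March 13, 2012.

March 13, 2012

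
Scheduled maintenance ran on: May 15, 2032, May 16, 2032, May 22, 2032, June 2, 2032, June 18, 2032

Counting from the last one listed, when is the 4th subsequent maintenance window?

Intervals are 1, 6, 11, 16 days — an arithmetic progression with common difference 5.
Next gap: 21 days. June 18, 2032 + 21 days = July 9, 2032.
Next gap: 26 days. July 9, 2032 + 26 days = August 4, 2032.
Next gap: 31 days. August 4, 2032 + 31 days = September 4, 2032.
Next gap: 36 days. September 4, 2032 + 36 days = October 10, 2032.

October 10, 2032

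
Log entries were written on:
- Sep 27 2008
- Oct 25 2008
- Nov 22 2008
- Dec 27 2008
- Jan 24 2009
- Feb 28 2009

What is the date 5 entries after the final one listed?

Jul 25 2009

These are Saturdays at 28- or 35-day spacing (28, 28, 35, 28, 35).
The pattern: 4th Saturday of the month.
4th Saturday of March 2009: Mar 28 2009.
April 2009 — 4th Saturday is Apr 25 2009.
4th Saturday of May 2009: May 23 2009.
4th Saturday of June 2009: Jun 27 2009.
4th Saturday of July 2009: Jul 25 2009.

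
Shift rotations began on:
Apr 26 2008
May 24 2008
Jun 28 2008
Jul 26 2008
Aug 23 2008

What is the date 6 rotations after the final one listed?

Feb 28 2009

Gaps: 28, 35, 28, 28 days — a mix of 28 and 35. Every date is a Saturday.
Each is the 4th Saturday of its month.
4th Saturday of September 2008: Sep 27 2008.
4th Saturday of October 2008: Oct 25 2008.
4th Saturday of November 2008: Nov 22 2008.
December 2008 — 4th Saturday is Dec 27 2008.
4th Saturday of January 2009: Jan 24 2009.
February 2009 — 4th Saturday is Feb 28 2009.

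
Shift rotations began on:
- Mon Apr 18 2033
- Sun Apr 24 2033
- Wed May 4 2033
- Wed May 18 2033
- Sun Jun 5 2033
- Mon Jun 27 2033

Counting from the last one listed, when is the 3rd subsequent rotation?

Gaps: 6, 10, 14, 18, 22 days — each gap is 4 larger than the previous one.
Next gap: 26 days. Mon Jun 27 2033 + 26 days = Sat Jul 23 2033.
Next gap: 30 days. Sat Jul 23 2033 + 30 days = Mon Aug 22 2033.
Next gap: 34 days. Mon Aug 22 2033 + 34 days = Sun Sep 25 2033.

Sun Sep 25 2033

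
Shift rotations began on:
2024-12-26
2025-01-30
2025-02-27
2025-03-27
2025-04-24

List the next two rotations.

2025-05-29, 2025-06-26

These are Thursdays with 35, 28, 28, 28-day gaps.
Each is the final Thursday of its month — 2025-01-30 is past the 28th, so '4th Thursday' doesn't fit.
May 2025 ends with Thursday 2025-05-29.
Last Thursday of June 2025: 2025-06-26.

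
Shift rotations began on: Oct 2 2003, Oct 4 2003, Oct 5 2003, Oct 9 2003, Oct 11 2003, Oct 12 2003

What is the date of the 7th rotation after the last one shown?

Oct 30 2003

Every event lands on a Thursday or Saturday or Sunday (gaps cycle 2, 1, 4, 2, 1).
So the schedule is: every Thursday, Saturday and Sunday.
Next Thursday: Oct 16 2003.
Next Saturday: Oct 18 2003.
Next Sunday: Oct 19 2003.
Next Thursday: Oct 23 2003.
Next Saturday: Oct 25 2003.
Next Sunday: Oct 26 2003.
The following Thursday is Oct 30 2003.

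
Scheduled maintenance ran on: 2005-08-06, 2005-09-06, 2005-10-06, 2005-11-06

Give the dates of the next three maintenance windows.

The day-of-month is always 6 (31, 30, 31 days between events).
So this recurs on the 6th of each month.
Next: December 2005 → 2005-12-06.
January 2006: 2006-01-06.
February 2006: 2006-02-06.

2005-12-06, 2006-01-06, 2006-02-06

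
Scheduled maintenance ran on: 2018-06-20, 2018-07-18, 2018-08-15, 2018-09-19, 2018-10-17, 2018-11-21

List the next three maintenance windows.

2018-12-19, 2019-01-16, 2019-02-20

These are Wednesdays at 28- or 35-day spacing (28, 28, 35, 28, 35).
The pattern: 3rd Wednesday of the month.
3rd Wednesday of December 2018: 2018-12-19.
January 2019 — 3rd Wednesday is 2019-01-16.
February 2019 — 3rd Wednesday is 2019-02-20.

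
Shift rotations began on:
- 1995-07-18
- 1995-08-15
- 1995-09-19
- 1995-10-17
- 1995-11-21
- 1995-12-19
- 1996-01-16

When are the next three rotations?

1996-02-20, 1996-03-19, 1996-04-16

These are Tuesdays at 28- or 35-day spacing (28, 35, 28, 35, 28, 28).
The pattern: 3rd Tuesday of the month.
February 1996 — 3rd Tuesday is 1996-02-20.
3rd Tuesday of March 1996: 1996-03-19.
3rd Tuesday of April 1996: 1996-04-16.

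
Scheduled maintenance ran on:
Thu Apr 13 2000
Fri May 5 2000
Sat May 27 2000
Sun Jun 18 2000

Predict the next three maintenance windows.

Mon Jul 10 2000, Tue Aug 1 2000, Wed Aug 23 2000

Every event comes 22 days after the last (22, 22, 22).
Sun Jun 18 2000 + 22 days = Mon Jul 10 2000.
Mon Jul 10 2000 + 22 days = Tue Aug 1 2000.
Tue Aug 1 2000 + 22 days = Wed Aug 23 2000.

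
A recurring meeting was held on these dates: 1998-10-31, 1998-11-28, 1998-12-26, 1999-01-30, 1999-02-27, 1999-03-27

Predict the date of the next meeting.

1999-04-24

These are Saturdays with 28, 28, 35, 28, 28-day gaps.
Each is the final Saturday of its month — 1998-10-31 is past the 28th, so '4th Saturday' doesn't fit.
April 1999 ends with Saturday 1999-04-24.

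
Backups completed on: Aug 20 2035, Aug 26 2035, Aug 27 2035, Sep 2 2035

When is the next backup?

Gaps: 6, 1, 6 days — not constant, but cyclic with period 2.
The events fall on every Monday and Sunday.
The following Monday is Sep 3 2035.

Sep 3 2035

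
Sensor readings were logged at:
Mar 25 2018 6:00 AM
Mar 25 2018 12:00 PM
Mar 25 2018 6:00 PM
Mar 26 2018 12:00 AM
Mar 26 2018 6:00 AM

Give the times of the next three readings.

Mar 26 2018 12:00 PM, Mar 26 2018 6:00 PM, Mar 27 2018 12:00 AM

Spacing: 6, 6, 6, 6 h — constant 6 h.
Mar 26 2018 6:00 AM + 6 h = Mar 26 2018 12:00 PM.
Mar 26 2018 12:00 PM + 6 h = Mar 26 2018 6:00 PM.
Mar 26 2018 6:00 PM + 6 h = Mar 27 2018 12:00 AM.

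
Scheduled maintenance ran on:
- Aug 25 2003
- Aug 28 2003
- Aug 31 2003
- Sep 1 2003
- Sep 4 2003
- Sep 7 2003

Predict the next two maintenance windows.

Sep 8 2003, Sep 11 2003

Gaps: 3, 3, 1, 3, 3 days — not constant, but cyclic with period 3.
The events fall on every Monday, Thursday and Sunday.
Next Monday: Sep 8 2003.
The following Thursday is Sep 11 2003.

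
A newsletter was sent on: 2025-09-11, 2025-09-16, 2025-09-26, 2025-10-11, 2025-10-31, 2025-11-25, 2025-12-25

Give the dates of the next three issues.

Gaps: 5, 10, 15, 20, 25, 30 days — each gap is 5 larger than the previous one.
Next gap: 35 days. 2025-12-25 + 35 days = 2026-01-29.
Next gap: 40 days. 2026-01-29 + 40 days = 2026-03-10.
Next gap: 45 days. 2026-03-10 + 45 days = 2026-04-24.

2026-01-29, 2026-03-10, 2026-04-24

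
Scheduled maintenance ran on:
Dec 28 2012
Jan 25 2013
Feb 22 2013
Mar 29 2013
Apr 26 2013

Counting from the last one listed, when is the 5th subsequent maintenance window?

These are Fridays with 28, 28, 35, 28-day gaps.
Each is the final Friday of its month — Mar 29 2013 is past the 28th, so '4th Friday' doesn't fit.
Last Friday of May 2013: May 31 2013.
Last Friday of June 2013: Jun 28 2013.
July 2013 ends with Friday Jul 26 2013.
August 2013 ends with Friday Aug 30 2013.
September 2013 ends with Friday Sep 27 2013.

Sep 27 2013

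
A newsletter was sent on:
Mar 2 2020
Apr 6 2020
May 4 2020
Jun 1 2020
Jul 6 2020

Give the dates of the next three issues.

Aug 3 2020, Sep 7 2020, Oct 5 2020

These are Mondays at 28- or 35-day spacing (35, 28, 28, 35).
The pattern: 1st Monday of the month.
1st Monday of August 2020: Aug 3 2020.
1st Monday of September 2020: Sep 7 2020.
1st Monday of October 2020: Oct 5 2020.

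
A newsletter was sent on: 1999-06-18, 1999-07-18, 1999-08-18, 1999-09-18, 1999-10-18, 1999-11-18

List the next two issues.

1999-12-18, 2000-01-18

The day-of-month is always 18 (30, 31, 31, 30, 31 days between events).
So this recurs on the 18th of each month.
December 1999: 1999-12-18.
January 2000: 2000-01-18.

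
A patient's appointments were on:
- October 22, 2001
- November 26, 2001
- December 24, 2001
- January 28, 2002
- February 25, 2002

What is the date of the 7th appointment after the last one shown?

September 23, 2002

Gaps: 35, 28, 35, 28 days — a mix of 28 and 35. Every date is a Monday.
Each is the 4th Monday of its month.
4th Monday of March 2002: March 25, 2002.
April 2002 — 4th Monday is April 22, 2002.
May 2002 — 4th Monday is May 27, 2002.
4th Monday of June 2002: June 24, 2002.
July 2002 — 4th Monday is July 22, 2002.
August 2002 — 4th Monday is August 26, 2002.
4th Monday of September 2002: September 23, 2002.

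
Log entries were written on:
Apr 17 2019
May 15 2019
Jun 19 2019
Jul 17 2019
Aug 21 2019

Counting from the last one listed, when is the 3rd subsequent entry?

Nov 20 2019

Gaps: 28, 35, 28, 35 days — a mix of 28 and 35. Every date is a Wednesday.
Each is the 3rd Wednesday of its month.
September 2019 — 3rd Wednesday is Sep 18 2019.
3rd Wednesday of October 2019: Oct 16 2019.
November 2019 — 3rd Wednesday is Nov 20 2019.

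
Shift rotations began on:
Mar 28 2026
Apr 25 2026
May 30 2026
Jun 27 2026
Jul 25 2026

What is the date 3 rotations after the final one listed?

Every date is a Saturday; gaps 28, 35, 28, 28 days.
Each is the last Saturday of its month (at least one falls on the 29th or later, ruling out '4th Saturday').
Last Saturday of August 2026: Aug 29 2026.
September 2026 ends with Saturday Sep 26 2026.
October 2026 ends with Saturday Oct 31 2026.

Oct 31 2026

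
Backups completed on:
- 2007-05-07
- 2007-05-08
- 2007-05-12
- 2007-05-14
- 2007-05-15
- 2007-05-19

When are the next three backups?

Gaps: 1, 4, 2, 1, 4 days — not constant, but cyclic with period 3.
The events fall on every Monday, Tuesday and Saturday.
The following Monday is 2007-05-21.
Next Tuesday: 2007-05-22.
Next Saturday: 2007-05-26.

2007-05-21, 2007-05-22, 2007-05-26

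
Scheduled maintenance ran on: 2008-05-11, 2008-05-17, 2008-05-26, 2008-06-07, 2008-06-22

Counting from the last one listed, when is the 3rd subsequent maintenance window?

2008-08-24

Gaps: 6, 9, 12, 15 days — each gap is 3 larger than the previous one.
Next gap: 18 days. 2008-06-22 + 18 days = 2008-07-10.
Next gap: 21 days. 2008-07-10 + 21 days = 2008-07-31.
Next gap: 24 days. 2008-07-31 + 24 days = 2008-08-24.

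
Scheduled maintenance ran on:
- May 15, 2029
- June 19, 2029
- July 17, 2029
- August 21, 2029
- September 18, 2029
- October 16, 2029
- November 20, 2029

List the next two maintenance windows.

December 18, 2029; January 15, 2030

All dates are Tuesdays, 35, 28, 35, 28, 28, 35 days apart.
Specifically, the 3rd Tuesday of each month.
3rd Tuesday of December 2029: December 18, 2029.
January 2030 — 3rd Tuesday is January 15, 2030.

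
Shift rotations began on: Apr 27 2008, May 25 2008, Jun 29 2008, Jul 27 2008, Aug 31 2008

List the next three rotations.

Sep 28 2008, Oct 26 2008, Nov 30 2008

These are Sundays with 28, 35, 28, 35-day gaps.
Each is the final Sunday of its month — Jun 29 2008 is past the 28th, so '4th Sunday' doesn't fit.
Last Sunday of September 2008: Sep 28 2008.
Last Sunday of October 2008: Oct 26 2008.
Last Sunday of November 2008: Nov 30 2008.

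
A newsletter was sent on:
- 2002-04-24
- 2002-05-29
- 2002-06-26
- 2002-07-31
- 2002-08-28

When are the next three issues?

These are Wednesdays with 35, 28, 35, 28-day gaps.
Each is the final Wednesday of its month — 2002-05-29 is past the 28th, so '4th Wednesday' doesn't fit.
Last Wednesday of September 2002: 2002-09-25.
Last Wednesday of October 2002: 2002-10-30.
Last Wednesday of November 2002: 2002-11-27.

2002-09-25, 2002-10-30, 2002-11-27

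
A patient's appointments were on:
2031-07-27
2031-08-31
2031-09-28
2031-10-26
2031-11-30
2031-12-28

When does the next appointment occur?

All Sundays; the gaps (35, 28, 28, 35, 28) vary with month length.
This is the last Sunday of each month.
January 2032 ends with Sunday 2032-01-25.

2032-01-25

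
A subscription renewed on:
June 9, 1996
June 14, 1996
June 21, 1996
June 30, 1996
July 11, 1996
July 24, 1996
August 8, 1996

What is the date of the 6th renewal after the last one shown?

December 18, 1996

Intervals are 5, 7, 9, 11, 13, 15 days — an arithmetic progression with common difference 2.
Next gap: 17 days. August 8, 1996 + 17 days = August 25, 1996.
Next gap: 19 days. August 25, 1996 + 19 days = September 13, 1996.
Next gap: 21 days. September 13, 1996 + 21 days = October 4, 1996.
Next gap: 23 days. October 4, 1996 + 23 days = October 27, 1996.
Next gap: 25 days. October 27, 1996 + 25 days = November 21, 1996.
Next gap: 27 days. November 21, 1996 + 27 days = December 18, 1996.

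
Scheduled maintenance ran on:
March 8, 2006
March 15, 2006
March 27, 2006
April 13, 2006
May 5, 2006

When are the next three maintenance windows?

June 1, 2006; July 3, 2006; August 9, 2006

The spacing grows by 5 each time: 7, 12, 17, 22 days.
Next gap: 27 days. May 5, 2006 + 27 days = June 1, 2006.
Next gap: 32 days. June 1, 2006 + 32 days = July 3, 2006.
Next gap: 37 days. July 3, 2006 + 37 days = August 9, 2006.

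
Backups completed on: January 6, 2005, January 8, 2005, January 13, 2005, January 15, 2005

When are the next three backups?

January 20, 2005; January 22, 2005; January 27, 2005

The gap pattern 2, 5, 2 repeats every 2 events.
These are the Thursdays and Saturdays of each week.
The following Thursday is January 20, 2005.
The following Saturday is January 22, 2005.
The following Thursday is January 27, 2005.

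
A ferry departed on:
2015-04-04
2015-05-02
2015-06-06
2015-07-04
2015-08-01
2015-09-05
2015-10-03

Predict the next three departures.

2015-11-07, 2015-12-05, 2016-01-02

All dates are Saturdays, 28, 35, 28, 28, 35, 28 days apart.
Specifically, the 1st Saturday of each month.
November 2015 — 1st Saturday is 2015-11-07.
December 2015 — 1st Saturday is 2015-12-05.
1st Saturday of January 2016: 2016-01-02.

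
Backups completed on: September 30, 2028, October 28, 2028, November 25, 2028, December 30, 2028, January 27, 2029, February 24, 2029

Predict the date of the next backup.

March 31, 2029

All Saturdays; the gaps (28, 28, 35, 28, 28) vary with month length.
This is the last Saturday of each month.
March 2029 ends with Saturday March 31, 2029.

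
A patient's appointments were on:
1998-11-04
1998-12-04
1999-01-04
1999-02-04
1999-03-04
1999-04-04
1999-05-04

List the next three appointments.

The day-of-month is always 4 (30, 31, 31, 28, 31, 30 days between events).
So this recurs on the 4th of each month.
June 1999: 1999-06-04.
July 1999: 1999-07-04.
Next: August 1999 → 1999-08-04.

1999-06-04, 1999-07-04, 1999-08-04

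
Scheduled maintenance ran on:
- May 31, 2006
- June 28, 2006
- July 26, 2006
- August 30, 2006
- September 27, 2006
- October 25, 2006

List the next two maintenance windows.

Every date is a Wednesday; gaps 28, 28, 35, 28, 28 days.
Each is the last Wednesday of its month (at least one falls on the 29th or later, ruling out '4th Wednesday').
November 2006 ends with Wednesday November 29, 2006.
Last Wednesday of December 2006: December 27, 2006.

November 29, 2006; December 27, 2006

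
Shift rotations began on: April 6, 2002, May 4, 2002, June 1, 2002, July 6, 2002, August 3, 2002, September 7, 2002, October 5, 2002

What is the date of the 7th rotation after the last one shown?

All dates are Saturdays, 28, 28, 35, 28, 35, 28 days apart.
Specifically, the 1st Saturday of each month.
1st Saturday of November 2002: November 2, 2002.
1st Saturday of December 2002: December 7, 2002.
January 2003 — 1st Saturday is January 4, 2003.
1st Saturday of February 2003: February 1, 2003.
1st Saturday of March 2003: March 1, 2003.
April 2003 — 1st Saturday is April 5, 2003.
May 2003 — 1st Saturday is May 3, 2003.

May 3, 2003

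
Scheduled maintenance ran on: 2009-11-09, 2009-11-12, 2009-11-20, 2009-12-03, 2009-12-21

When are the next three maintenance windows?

2010-01-13, 2010-02-10, 2010-03-15

The spacing grows by 5 each time: 3, 8, 13, 18 days.
Next gap: 23 days. 2009-12-21 + 23 days = 2010-01-13.
Next gap: 28 days. 2010-01-13 + 28 days = 2010-02-10.
Next gap: 33 days. 2010-02-10 + 33 days = 2010-03-15.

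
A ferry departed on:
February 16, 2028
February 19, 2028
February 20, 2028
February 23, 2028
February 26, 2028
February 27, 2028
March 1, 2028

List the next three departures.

Every event lands on a Wednesday or Saturday or Sunday (gaps cycle 3, 1, 3, 3, 1, 3).
So the schedule is: every Wednesday, Saturday and Sunday.
The following Saturday is March 4, 2028.
The following Sunday is March 5, 2028.
Next Wednesday: March 8, 2028.

March 4, 2028; March 5, 2028; March 8, 2028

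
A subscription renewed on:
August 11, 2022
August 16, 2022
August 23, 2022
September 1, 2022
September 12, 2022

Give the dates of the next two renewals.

The spacing grows by 2 each time: 5, 7, 9, 11 days.
Next gap: 13 days. September 12, 2022 + 13 days = September 25, 2022.
Next gap: 15 days. September 25, 2022 + 15 days = October 10, 2022.

September 25, 2022; October 10, 2022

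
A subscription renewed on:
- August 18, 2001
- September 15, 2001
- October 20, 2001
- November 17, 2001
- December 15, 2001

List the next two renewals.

These are Saturdays at 28- or 35-day spacing (28, 35, 28, 28).
The pattern: 3rd Saturday of the month.
January 2002 — 3rd Saturday is January 19, 2002.
3rd Saturday of February 2002: February 16, 2002.

January 19, 2002; February 16, 2002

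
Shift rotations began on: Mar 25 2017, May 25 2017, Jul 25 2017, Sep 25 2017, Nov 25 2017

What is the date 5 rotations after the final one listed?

The day-of-month is always 25 (61, 61, 62, 61 days between events).
So this recurs on the 25th of every 2 months.
January 2018: Jan 25 2018.
March 2018: Mar 25 2018.
Next: May 2018 → May 25 2018.
Next: July 2018 → Jul 25 2018.
Next: September 2018 → Sep 25 2018.

Sep 25 2018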